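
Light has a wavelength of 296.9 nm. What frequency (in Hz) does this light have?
1.0097e+15 Hz

Using the wave equation: c = fλ

Solving for frequency:
f = c/λ = (3×10⁸ m/s) / (296.9×10⁻⁹ m)
f = 1.0097e+15 Hz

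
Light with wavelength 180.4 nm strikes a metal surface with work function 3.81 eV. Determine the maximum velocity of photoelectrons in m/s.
1.0380e+06 m/s

First, find the maximum kinetic energy:
E_photon = hc/λ = 6.8727 eV
KE_max = E_photon - φ = 6.8727 - 3.81 = 3.0627 eV

Convert to Joules: KE_max = 3.0627 × 1.602×10⁻¹⁹ J = 4.9070e-19 J

Then use KE = ½mv² to find velocity:
v = √(2·KE/m) = √(2 × 4.9070e-19 J / 9.109e-31 kg)
v = 1.0380e+06 m/s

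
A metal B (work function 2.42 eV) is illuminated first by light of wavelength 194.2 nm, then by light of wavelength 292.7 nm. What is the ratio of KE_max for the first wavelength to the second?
2.1832

Using Einstein's equation: KE_max = hc/λ - φ

For λ₁ = 194.2 nm:
E₁ = hc/λ₁ = 6.3844 eV
KE₁ = E₁ - φ = 6.3844 - 2.42 = 3.9644 eV

For λ₂ = 292.7 nm:
E₂ = hc/λ₂ = 4.2359 eV
KE₂ = E₂ - φ = 4.2359 - 2.42 = 1.8159 eV

Ratio: KE₁/KE₂ = 3.9644/1.8159 = 2.1832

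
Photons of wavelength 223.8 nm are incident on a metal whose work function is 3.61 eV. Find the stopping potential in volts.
1.9300 V

The stopping potential V_s satisfies: eV_s = KE_max

First, find KE_max using Einstein's equation:
E_photon = hc/λ = 5.5400 eV
KE_max = E_photon - φ = 5.5400 - 3.61 = 1.9300 eV

Since eV_s = KE_max:
V_s = KE_max/e = 1.9300 V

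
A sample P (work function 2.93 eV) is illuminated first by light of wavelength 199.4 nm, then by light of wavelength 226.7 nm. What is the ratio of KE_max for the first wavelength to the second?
1.2949

Using Einstein's equation: KE_max = hc/λ - φ

For λ₁ = 199.4 nm:
E₁ = hc/λ₁ = 6.2179 eV
KE₁ = E₁ - φ = 6.2179 - 2.93 = 3.2879 eV

For λ₂ = 226.7 nm:
E₂ = hc/λ₂ = 5.4691 eV
KE₂ = E₂ - φ = 5.4691 - 2.93 = 2.5391 eV

Ratio: KE₁/KE₂ = 3.2879/2.5391 = 1.2949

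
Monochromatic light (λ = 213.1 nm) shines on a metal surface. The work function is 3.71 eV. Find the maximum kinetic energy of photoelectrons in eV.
2.1081 eV

Using Einstein's photoelectric equation: KE_max = hf - φ = hc/λ - φ

First, calculate the photon energy:
E_photon = hc/λ = (6.626×10⁻³⁴ J·s)(3×10⁸ m/s) / (213.1×10⁻⁹ m)
E_photon = 5.8181 eV

Then, the maximum kinetic energy:
KE_max = E_photon - φ = 5.8181 eV - 3.71 eV = 2.1081 eV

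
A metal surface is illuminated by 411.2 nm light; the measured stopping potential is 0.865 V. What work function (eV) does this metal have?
2.15 eV

The stopping potential gives the maximum kinetic energy: KE_max = eV_s = 0.865 eV

From Einstein's photoelectric equation: KE_max = hc/λ - φ
Rearranging: φ = hc/λ - KE_max

Calculate photon energy:
E_photon = hc/λ = (6.626×10⁻³⁴ J·s)(3×10⁸ m/s) / (411.2×10⁻⁹ m) = 3.0152 eV

Therefore:
φ = 3.0152 - 0.865 = 2.15 eV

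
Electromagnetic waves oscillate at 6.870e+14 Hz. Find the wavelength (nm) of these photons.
436.38 nm

Using the wave equation: c = fλ

Solving for wavelength:
λ = c/f = (3×10⁸ m/s) / (6.870e+14 Hz)
λ = 436.38 nm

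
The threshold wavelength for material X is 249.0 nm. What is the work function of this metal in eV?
4.98 eV

At the threshold wavelength, photon energy equals work function:
φ = hc/λ₀

Calculating:
φ = (6.626×10⁻³⁴ J·s)(3×10⁸ m/s) / (249.0×10⁻⁹ m)
φ = 4.98 eV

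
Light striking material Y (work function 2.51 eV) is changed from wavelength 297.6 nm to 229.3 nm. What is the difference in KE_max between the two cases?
1.2409 eV

Using Einstein's equation: KE_max = hc/λ - φ

For λ₁ = 297.6 nm:
KE₁ = hc/λ₁ - φ = 4.1661 - 2.51 = 1.6561 eV

For λ₂ = 229.3 nm:
KE₂ = hc/λ₂ - φ = 5.4071 - 2.51 = 2.8971 eV

Change in KE:
ΔKE = KE₂ - KE₁ = 2.8971 - 1.6561 = 1.2409 eV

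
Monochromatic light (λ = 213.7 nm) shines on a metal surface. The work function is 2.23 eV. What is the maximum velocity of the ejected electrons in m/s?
1.1209e+06 m/s

First, find the maximum kinetic energy:
E_photon = hc/λ = 5.8018 eV
KE_max = E_photon - φ = 5.8018 - 2.23 = 3.5718 eV

Convert to Joules: KE_max = 3.5718 × 1.602×10⁻¹⁹ J = 5.7226e-19 J

Then use KE = ½mv² to find velocity:
v = √(2·KE/m) = √(2 × 5.7226e-19 J / 9.109e-31 kg)
v = 1.1209e+06 m/s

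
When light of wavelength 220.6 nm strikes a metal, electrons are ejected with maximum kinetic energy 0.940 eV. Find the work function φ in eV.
4.68 eV

From Einstein's photoelectric equation: KE_max = hf - φ = hc/λ - φ

Rearranging for φ:
φ = hc/λ - KE_max

Calculate photon energy:
E_photon = hc/λ = 5.6203 eV

Therefore:
φ = 5.6203 - 0.940 = 4.68 eV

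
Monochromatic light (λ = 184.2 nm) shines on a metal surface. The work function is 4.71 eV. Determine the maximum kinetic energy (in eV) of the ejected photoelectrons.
2.0210 eV

Using Einstein's photoelectric equation: KE_max = hf - φ = hc/λ - φ

First, calculate the photon energy:
E_photon = hc/λ = (6.626×10⁻³⁴ J·s)(3×10⁸ m/s) / (184.2×10⁻⁹ m)
E_photon = 6.7310 eV

Then, the maximum kinetic energy:
KE_max = E_photon - φ = 6.7310 eV - 4.71 eV = 2.0210 eV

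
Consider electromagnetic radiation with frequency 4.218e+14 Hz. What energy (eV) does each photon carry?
1.7444 eV

Using E = hf:

E = hf = (6.626×10⁻³⁴ J·s)(4.218e+14 Hz)
E = 1.7444 eV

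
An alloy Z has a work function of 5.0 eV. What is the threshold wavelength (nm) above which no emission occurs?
247.97 nm

The threshold wavelength is when the photon energy equals the work function:
hc/λ₀ = φ

Solving for λ₀:
λ₀ = hc/φ = (6.626×10⁻³⁴ J·s)(3×10⁸ m/s) / (5.0 eV × 1.602×10⁻¹⁹ J/eV)
λ₀ = 247.97 nm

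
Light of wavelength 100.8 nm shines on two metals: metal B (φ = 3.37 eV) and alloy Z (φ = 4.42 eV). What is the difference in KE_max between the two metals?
1.0500 eV

Using KE_max = hc/λ - φ for each metal:

Photon energy: E = hc/λ = 12.3000 eV

For metal B (φ₁ = 3.37 eV):
KE₁ = E - φ₁ = 12.3000 - 3.37 = 8.9300 eV

For alloy Z (φ₂ = 4.42 eV):
KE₂ = E - φ₂ = 12.3000 - 4.42 = 7.8800 eV

Difference:
ΔKE = KE₁ - KE₂ = 8.9300 - 7.8800 = 1.0500 eV

Note: The difference equals the difference in work functions: 4.42 - 3.37 = 1.05 eV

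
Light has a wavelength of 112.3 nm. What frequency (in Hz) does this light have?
2.6696e+15 Hz

Using the wave equation: c = fλ

Solving for frequency:
f = c/λ = (3×10⁸ m/s) / (112.3×10⁻⁹ m)
f = 2.6696e+15 Hz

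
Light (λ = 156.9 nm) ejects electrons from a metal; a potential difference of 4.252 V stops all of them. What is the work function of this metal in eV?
3.65 eV

The stopping potential gives the maximum kinetic energy: KE_max = eV_s = 4.252 eV

From Einstein's photoelectric equation: KE_max = hc/λ - φ
Rearranging: φ = hc/λ - KE_max

Calculate photon energy:
E_photon = hc/λ = (6.626×10⁻³⁴ J·s)(3×10⁸ m/s) / (156.9×10⁻⁹ m) = 7.9021 eV

Therefore:
φ = 7.9021 - 4.252 = 3.65 eV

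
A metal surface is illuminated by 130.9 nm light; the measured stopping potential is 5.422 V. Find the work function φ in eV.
4.05 eV

The stopping potential gives the maximum kinetic energy: KE_max = eV_s = 5.422 eV

From Einstein's photoelectric equation: KE_max = hc/λ - φ
Rearranging: φ = hc/λ - KE_max

Calculate photon energy:
E_photon = hc/λ = (6.626×10⁻³⁴ J·s)(3×10⁸ m/s) / (130.9×10⁻⁹ m) = 9.4717 eV

Therefore:
φ = 9.4717 - 5.422 = 4.05 eV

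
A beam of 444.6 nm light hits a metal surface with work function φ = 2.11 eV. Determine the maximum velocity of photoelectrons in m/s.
4.8860e+05 m/s

First, find the maximum kinetic energy:
E_photon = hc/λ = 2.7887 eV
KE_max = E_photon - φ = 2.7887 - 2.11 = 0.6787 eV

Convert to Joules: KE_max = 0.6787 × 1.602×10⁻¹⁹ J = 1.0873e-19 J

Then use KE = ½mv² to find velocity:
v = √(2·KE/m) = √(2 × 1.0873e-19 J / 9.109e-31 kg)
v = 4.8860e+05 m/s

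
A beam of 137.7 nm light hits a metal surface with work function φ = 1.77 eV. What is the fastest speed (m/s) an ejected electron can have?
1.5952e+06 m/s

First, find the maximum kinetic energy:
E_photon = hc/λ = 9.0039 eV
KE_max = E_photon - φ = 9.0039 - 1.77 = 7.2339 eV

Convert to Joules: KE_max = 7.2339 × 1.602×10⁻¹⁹ J = 1.1590e-18 J

Then use KE = ½mv² to find velocity:
v = √(2·KE/m) = √(2 × 1.1590e-18 J / 9.109e-31 kg)
v = 1.5952e+06 m/s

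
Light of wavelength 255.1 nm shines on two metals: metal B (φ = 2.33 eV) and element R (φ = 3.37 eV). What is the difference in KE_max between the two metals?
1.0400 eV

Using KE_max = hc/λ - φ for each metal:

Photon energy: E = hc/λ = 4.8602 eV

For metal B (φ₁ = 2.33 eV):
KE₁ = E - φ₁ = 4.8602 - 2.33 = 2.5302 eV

For element R (φ₂ = 3.37 eV):
KE₂ = E - φ₂ = 4.8602 - 3.37 = 1.4902 eV

Difference:
ΔKE = KE₁ - KE₂ = 2.5302 - 1.4902 = 1.0400 eV

Note: The difference equals the difference in work functions: 3.37 - 2.33 = 1.04 eV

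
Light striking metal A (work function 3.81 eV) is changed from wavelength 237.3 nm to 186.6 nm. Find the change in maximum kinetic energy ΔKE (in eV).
1.4196 eV

Using Einstein's equation: KE_max = hc/λ - φ

For λ₁ = 237.3 nm:
KE₁ = hc/λ₁ - φ = 5.2248 - 3.81 = 1.4148 eV

For λ₂ = 186.6 nm:
KE₂ = hc/λ₂ - φ = 6.6444 - 3.81 = 2.8344 eV

Change in KE:
ΔKE = KE₂ - KE₁ = 2.8344 - 1.4148 = 1.4196 eV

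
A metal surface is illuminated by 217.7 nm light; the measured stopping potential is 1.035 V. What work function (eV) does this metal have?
4.66 eV

The stopping potential gives the maximum kinetic energy: KE_max = eV_s = 1.035 eV

From Einstein's photoelectric equation: KE_max = hc/λ - φ
Rearranging: φ = hc/λ - KE_max

Calculate photon energy:
E_photon = hc/λ = (6.626×10⁻³⁴ J·s)(3×10⁸ m/s) / (217.7×10⁻⁹ m) = 5.6952 eV

Therefore:
φ = 5.6952 - 1.035 = 4.66 eV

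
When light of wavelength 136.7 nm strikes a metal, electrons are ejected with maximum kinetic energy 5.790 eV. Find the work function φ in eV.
3.28 eV

From Einstein's photoelectric equation: KE_max = hf - φ = hc/λ - φ

Rearranging for φ:
φ = hc/λ - KE_max

Calculate photon energy:
E_photon = hc/λ = 9.0698 eV

Therefore:
φ = 9.0698 - 5.790 = 3.28 eV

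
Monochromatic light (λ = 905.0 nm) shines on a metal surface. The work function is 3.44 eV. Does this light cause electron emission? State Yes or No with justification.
No

For photoemission, the photon energy must exceed the work function.

Photon energy: E = hc/λ = 1.3700 eV
Work function: φ = 3.44 eV

Since E_photon (1.3700 eV) < φ (3.44 eV), photoemission will NOT occur.
The threshold wavelength is λ₀ = hc/φ = 360.4 nm.
Since 905.0 nm > 360.4 nm, the photons lack sufficient energy.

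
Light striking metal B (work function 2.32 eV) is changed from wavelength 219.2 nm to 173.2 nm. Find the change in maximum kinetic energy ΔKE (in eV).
1.5022 eV

Using Einstein's equation: KE_max = hc/λ - φ

For λ₁ = 219.2 nm:
KE₁ = hc/λ₁ - φ = 5.6562 - 2.32 = 3.3362 eV

For λ₂ = 173.2 nm:
KE₂ = hc/λ₂ - φ = 7.1584 - 2.32 = 4.8384 eV

Change in KE:
ΔKE = KE₂ - KE₁ = 4.8384 - 3.3362 = 1.5022 eV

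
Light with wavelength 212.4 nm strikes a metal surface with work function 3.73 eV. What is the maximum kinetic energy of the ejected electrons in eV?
2.1073 eV

Using Einstein's photoelectric equation: KE_max = hf - φ = hc/λ - φ

First, calculate the photon energy:
E_photon = hc/λ = (6.626×10⁻³⁴ J·s)(3×10⁸ m/s) / (212.4×10⁻⁹ m)
E_photon = 5.8373 eV

Then, the maximum kinetic energy:
KE_max = E_photon - φ = 5.8373 eV - 3.73 eV = 2.1073 eV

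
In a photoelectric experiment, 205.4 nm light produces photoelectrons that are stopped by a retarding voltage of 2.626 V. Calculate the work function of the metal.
3.41 eV

The stopping potential gives the maximum kinetic energy: KE_max = eV_s = 2.626 eV

From Einstein's photoelectric equation: KE_max = hc/λ - φ
Rearranging: φ = hc/λ - KE_max

Calculate photon energy:
E_photon = hc/λ = (6.626×10⁻³⁴ J·s)(3×10⁸ m/s) / (205.4×10⁻⁹ m) = 6.0362 eV

Therefore:
φ = 6.0362 - 2.626 = 3.41 eV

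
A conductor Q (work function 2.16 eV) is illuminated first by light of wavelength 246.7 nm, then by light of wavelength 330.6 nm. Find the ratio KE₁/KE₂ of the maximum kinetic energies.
1.8020

Using Einstein's equation: KE_max = hc/λ - φ

For λ₁ = 246.7 nm:
E₁ = hc/λ₁ = 5.0257 eV
KE₁ = E₁ - φ = 5.0257 - 2.16 = 2.8657 eV

For λ₂ = 330.6 nm:
E₂ = hc/λ₂ = 3.7503 eV
KE₂ = E₂ - φ = 3.7503 - 2.16 = 1.5903 eV

Ratio: KE₁/KE₂ = 2.8657/1.5903 = 1.8020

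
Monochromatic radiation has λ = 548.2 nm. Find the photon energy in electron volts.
2.2617 eV

Using E = hf = hc/λ:

E = hc/λ = (6.626×10⁻³⁴ J·s)(3×10⁸ m/s) / (548.2×10⁻⁹ m)
E = 2.2617 eV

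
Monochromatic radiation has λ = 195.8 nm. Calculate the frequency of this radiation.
1.5311e+15 Hz

Using the wave equation: c = fλ

Solving for frequency:
f = c/λ = (3×10⁸ m/s) / (195.8×10⁻⁹ m)
f = 1.5311e+15 Hz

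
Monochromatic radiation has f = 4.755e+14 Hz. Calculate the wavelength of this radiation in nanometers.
630.48 nm

Using the wave equation: c = fλ

Solving for wavelength:
λ = c/f = (3×10⁸ m/s) / (4.755e+14 Hz)
λ = 630.48 nm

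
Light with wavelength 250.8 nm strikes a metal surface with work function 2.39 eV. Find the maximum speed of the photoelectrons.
9.4776e+05 m/s

First, find the maximum kinetic energy:
E_photon = hc/λ = 4.9435 eV
KE_max = E_photon - φ = 4.9435 - 2.39 = 2.5535 eV

Convert to Joules: KE_max = 2.5535 × 1.602×10⁻¹⁹ J = 4.0912e-19 J

Then use KE = ½mv² to find velocity:
v = √(2·KE/m) = √(2 × 4.0912e-19 J / 9.109e-31 kg)
v = 9.4776e+05 m/s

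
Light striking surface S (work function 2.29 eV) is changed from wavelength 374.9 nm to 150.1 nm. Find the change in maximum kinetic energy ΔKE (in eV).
4.9530 eV

Using Einstein's equation: KE_max = hc/λ - φ

For λ₁ = 374.9 nm:
KE₁ = hc/λ₁ - φ = 3.3071 - 2.29 = 1.0171 eV

For λ₂ = 150.1 nm:
KE₂ = hc/λ₂ - φ = 8.2601 - 2.29 = 5.9701 eV

Change in KE:
ΔKE = KE₂ - KE₁ = 5.9701 - 1.0171 = 4.9530 eV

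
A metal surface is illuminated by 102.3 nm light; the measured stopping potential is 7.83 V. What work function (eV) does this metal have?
4.29 eV

The stopping potential gives the maximum kinetic energy: KE_max = eV_s = 7.83 eV

From Einstein's photoelectric equation: KE_max = hc/λ - φ
Rearranging: φ = hc/λ - KE_max

Calculate photon energy:
E_photon = hc/λ = (6.626×10⁻³⁴ J·s)(3×10⁸ m/s) / (102.3×10⁻⁹ m) = 12.1197 eV

Therefore:
φ = 12.1197 - 7.83 = 4.29 eV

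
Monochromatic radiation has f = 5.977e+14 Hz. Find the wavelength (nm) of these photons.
501.58 nm

Using the wave equation: c = fλ

Solving for wavelength:
λ = c/f = (3×10⁸ m/s) / (5.977e+14 Hz)
λ = 501.58 nm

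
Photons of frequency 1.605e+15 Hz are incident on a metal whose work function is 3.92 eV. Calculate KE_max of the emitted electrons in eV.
2.7177 eV

Using Einstein's photoelectric equation: KE_max = hf - φ

First, calculate the photon energy:
E_photon = hf = (6.626×10⁻³⁴ J·s)(1.605e+15 Hz)
E_photon = 6.6377 eV

Then, the maximum kinetic energy:
KE_max = E_photon - φ = 6.6377 eV - 3.92 eV = 2.7177 eV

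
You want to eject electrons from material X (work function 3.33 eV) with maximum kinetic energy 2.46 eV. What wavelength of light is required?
214.14 nm

From Einstein's equation: KE_max = hc/λ - φ

Rearranging for λ:
hc/λ = KE_max + φ
λ = hc/(KE_max + φ)

Required photon energy:
E_photon = KE_max + φ = 2.46 + 3.33 = 5.79 eV

Required wavelength:
λ = hc/E_photon = (6.626×10⁻³⁴)(3×10⁸) / (5.79 × 1.602×10⁻¹⁹)
λ = 214.14 nm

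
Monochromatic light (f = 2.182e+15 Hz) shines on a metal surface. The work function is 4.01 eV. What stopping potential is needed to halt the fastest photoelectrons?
5.0140 V

The stopping potential V_s satisfies: eV_s = KE_max

First, find KE_max using Einstein's equation:
E_photon = hf = (6.626×10⁻³⁴ J·s)(2.182e+15 Hz) = 9.0240 eV
KE_max = E_photon - φ = 9.0240 - 4.01 = 5.0140 eV

Since eV_s = KE_max:
V_s = KE_max/e = 5.0140 V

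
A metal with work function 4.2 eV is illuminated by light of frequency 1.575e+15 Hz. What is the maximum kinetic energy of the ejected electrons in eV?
2.3137 eV

Using Einstein's photoelectric equation: KE_max = hf - φ

First, calculate the photon energy:
E_photon = hf = (6.626×10⁻³⁴ J·s)(1.575e+15 Hz)
E_photon = 6.5137 eV

Then, the maximum kinetic energy:
KE_max = E_photon - φ = 6.5137 eV - 4.2 eV = 2.3137 eV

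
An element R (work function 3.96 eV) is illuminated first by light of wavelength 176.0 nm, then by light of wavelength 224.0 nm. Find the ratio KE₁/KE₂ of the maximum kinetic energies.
1.9584

Using Einstein's equation: KE_max = hc/λ - φ

For λ₁ = 176.0 nm:
E₁ = hc/λ₁ = 7.0446 eV
KE₁ = E₁ - φ = 7.0446 - 3.96 = 3.0846 eV

For λ₂ = 224.0 nm:
E₂ = hc/λ₂ = 5.5350 eV
KE₂ = E₂ - φ = 5.5350 - 3.96 = 1.5750 eV

Ratio: KE₁/KE₂ = 3.0846/1.5750 = 1.9584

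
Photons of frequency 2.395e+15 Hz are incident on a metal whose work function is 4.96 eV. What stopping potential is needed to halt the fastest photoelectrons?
4.9449 V

The stopping potential V_s satisfies: eV_s = KE_max

First, find KE_max using Einstein's equation:
E_photon = hf = (6.626×10⁻³⁴ J·s)(2.395e+15 Hz) = 9.9049 eV
KE_max = E_photon - φ = 9.9049 - 4.96 = 4.9449 eV

Since eV_s = KE_max:
V_s = KE_max/e = 4.9449 V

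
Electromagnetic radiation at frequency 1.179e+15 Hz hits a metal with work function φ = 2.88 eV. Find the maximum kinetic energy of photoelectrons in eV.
1.9960 eV

Using Einstein's photoelectric equation: KE_max = hf - φ

First, calculate the photon energy:
E_photon = hf = (6.626×10⁻³⁴ J·s)(1.179e+15 Hz)
E_photon = 4.8760 eV

Then, the maximum kinetic energy:
KE_max = E_photon - φ = 4.8760 eV - 2.88 eV = 1.9960 eV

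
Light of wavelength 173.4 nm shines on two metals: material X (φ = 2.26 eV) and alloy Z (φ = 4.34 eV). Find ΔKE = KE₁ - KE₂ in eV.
2.0800 eV

Using KE_max = hc/λ - φ for each metal:

Photon energy: E = hc/λ = 7.1502 eV

For material X (φ₁ = 2.26 eV):
KE₁ = E - φ₁ = 7.1502 - 2.26 = 4.8902 eV

For alloy Z (φ₂ = 4.34 eV):
KE₂ = E - φ₂ = 7.1502 - 4.34 = 2.8102 eV

Difference:
ΔKE = KE₁ - KE₂ = 4.8902 - 2.8102 = 2.0800 eV

Note: The difference equals the difference in work functions: 4.34 - 2.26 = 2.08 eV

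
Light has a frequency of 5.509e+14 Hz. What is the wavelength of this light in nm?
544.19 nm

Using the wave equation: c = fλ

Solving for wavelength:
λ = c/f = (3×10⁸ m/s) / (5.509e+14 Hz)
λ = 544.19 nm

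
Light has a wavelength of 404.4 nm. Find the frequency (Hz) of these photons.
7.4133e+14 Hz

Using the wave equation: c = fλ

Solving for frequency:
f = c/λ = (3×10⁸ m/s) / (404.4×10⁻⁹ m)
f = 7.4133e+14 Hz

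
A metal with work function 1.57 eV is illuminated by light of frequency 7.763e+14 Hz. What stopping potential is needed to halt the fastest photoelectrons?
1.6405 V

The stopping potential V_s satisfies: eV_s = KE_max

First, find KE_max using Einstein's equation:
E_photon = hf = (6.626×10⁻³⁴ J·s)(7.763e+14 Hz) = 3.2105 eV
KE_max = E_photon - φ = 3.2105 - 1.57 = 1.6405 eV

Since eV_s = KE_max:
V_s = KE_max/e = 1.6405 V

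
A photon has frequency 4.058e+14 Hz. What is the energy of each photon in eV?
1.6783 eV

Using E = hf:

E = hf = (6.626×10⁻³⁴ J·s)(4.058e+14 Hz)
E = 1.6783 eV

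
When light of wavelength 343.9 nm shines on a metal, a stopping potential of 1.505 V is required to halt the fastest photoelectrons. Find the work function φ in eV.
2.10 eV

The stopping potential gives the maximum kinetic energy: KE_max = eV_s = 1.505 eV

From Einstein's photoelectric equation: KE_max = hc/λ - φ
Rearranging: φ = hc/λ - KE_max

Calculate photon energy:
E_photon = hc/λ = (6.626×10⁻³⁴ J·s)(3×10⁸ m/s) / (343.9×10⁻⁹ m) = 3.6052 eV

Therefore:
φ = 3.6052 - 1.505 = 2.10 eV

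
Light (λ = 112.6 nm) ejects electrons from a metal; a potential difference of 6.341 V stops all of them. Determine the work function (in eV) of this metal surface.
4.67 eV

The stopping potential gives the maximum kinetic energy: KE_max = eV_s = 6.341 eV

From Einstein's photoelectric equation: KE_max = hc/λ - φ
Rearranging: φ = hc/λ - KE_max

Calculate photon energy:
E_photon = hc/λ = (6.626×10⁻³⁴ J·s)(3×10⁸ m/s) / (112.6×10⁻⁹ m) = 11.0110 eV

Therefore:
φ = 11.0110 - 6.341 = 4.67 eV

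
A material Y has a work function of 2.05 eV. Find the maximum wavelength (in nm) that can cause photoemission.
604.80 nm

The threshold wavelength is when the photon energy equals the work function:
hc/λ₀ = φ

Solving for λ₀:
λ₀ = hc/φ = (6.626×10⁻³⁴ J·s)(3×10⁸ m/s) / (2.05 eV × 1.602×10⁻¹⁹ J/eV)
λ₀ = 604.80 nm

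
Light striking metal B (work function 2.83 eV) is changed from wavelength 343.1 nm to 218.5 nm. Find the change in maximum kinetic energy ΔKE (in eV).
2.0607 eV

Using Einstein's equation: KE_max = hc/λ - φ

For λ₁ = 343.1 nm:
KE₁ = hc/λ₁ - φ = 3.6136 - 2.83 = 0.7836 eV

For λ₂ = 218.5 nm:
KE₂ = hc/λ₂ - φ = 5.6743 - 2.83 = 2.8443 eV

Change in KE:
ΔKE = KE₂ - KE₁ = 2.8443 - 0.7836 = 2.0607 eV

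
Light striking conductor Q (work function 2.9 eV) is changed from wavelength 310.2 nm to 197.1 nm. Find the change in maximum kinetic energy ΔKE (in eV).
2.2935 eV

Using Einstein's equation: KE_max = hc/λ - φ

For λ₁ = 310.2 nm:
KE₁ = hc/λ₁ - φ = 3.9969 - 2.9 = 1.0969 eV

For λ₂ = 197.1 nm:
KE₂ = hc/λ₂ - φ = 6.2904 - 2.9 = 3.3904 eV

Change in KE:
ΔKE = KE₂ - KE₁ = 3.3904 - 1.0969 = 2.2935 eV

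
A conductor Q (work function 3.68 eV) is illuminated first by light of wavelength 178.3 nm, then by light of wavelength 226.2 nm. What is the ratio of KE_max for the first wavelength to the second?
1.8175

Using Einstein's equation: KE_max = hc/λ - φ

For λ₁ = 178.3 nm:
E₁ = hc/λ₁ = 6.9537 eV
KE₁ = E₁ - φ = 6.9537 - 3.68 = 3.2737 eV

For λ₂ = 226.2 nm:
E₂ = hc/λ₂ = 5.4812 eV
KE₂ = E₂ - φ = 5.4812 - 3.68 = 1.8012 eV

Ratio: KE₁/KE₂ = 3.2737/1.8012 = 1.8175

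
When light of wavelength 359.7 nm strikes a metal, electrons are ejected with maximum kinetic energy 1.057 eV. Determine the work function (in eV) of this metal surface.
2.39 eV

From Einstein's photoelectric equation: KE_max = hf - φ = hc/λ - φ

Rearranging for φ:
φ = hc/λ - KE_max

Calculate photon energy:
E_photon = hc/λ = 3.4469 eV

Therefore:
φ = 3.4469 - 1.057 = 2.39 eV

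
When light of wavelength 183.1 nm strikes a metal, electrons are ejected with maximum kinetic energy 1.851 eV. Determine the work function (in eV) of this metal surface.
4.92 eV

From Einstein's photoelectric equation: KE_max = hf - φ = hc/λ - φ

Rearranging for φ:
φ = hc/λ - KE_max

Calculate photon energy:
E_photon = hc/λ = 6.7714 eV

Therefore:
φ = 6.7714 - 1.851 = 4.92 eV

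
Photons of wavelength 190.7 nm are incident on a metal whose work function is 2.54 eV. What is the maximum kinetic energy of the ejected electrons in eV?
3.9615 eV

Using Einstein's photoelectric equation: KE_max = hf - φ = hc/λ - φ

First, calculate the photon energy:
E_photon = hc/λ = (6.626×10⁻³⁴ J·s)(3×10⁸ m/s) / (190.7×10⁻⁹ m)
E_photon = 6.5015 eV

Then, the maximum kinetic energy:
KE_max = E_photon - φ = 6.5015 eV - 2.54 eV = 3.9615 eV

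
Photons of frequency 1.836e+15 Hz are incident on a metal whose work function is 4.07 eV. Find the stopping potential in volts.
3.5231 V

The stopping potential V_s satisfies: eV_s = KE_max

First, find KE_max using Einstein's equation:
E_photon = hf = (6.626×10⁻³⁴ J·s)(1.836e+15 Hz) = 7.5931 eV
KE_max = E_photon - φ = 7.5931 - 4.07 = 3.5231 eV

Since eV_s = KE_max:
V_s = KE_max/e = 3.5231 V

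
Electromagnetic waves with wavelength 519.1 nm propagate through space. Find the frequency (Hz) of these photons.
5.7752e+14 Hz

Using the wave equation: c = fλ

Solving for frequency:
f = c/λ = (3×10⁸ m/s) / (519.1×10⁻⁹ m)
f = 5.7752e+14 Hz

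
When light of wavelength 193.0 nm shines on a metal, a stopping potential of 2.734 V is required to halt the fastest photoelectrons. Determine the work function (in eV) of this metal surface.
3.69 eV

The stopping potential gives the maximum kinetic energy: KE_max = eV_s = 2.734 eV

From Einstein's photoelectric equation: KE_max = hc/λ - φ
Rearranging: φ = hc/λ - KE_max

Calculate photon energy:
E_photon = hc/λ = (6.626×10⁻³⁴ J·s)(3×10⁸ m/s) / (193.0×10⁻⁹ m) = 6.4241 eV

Therefore:
φ = 6.4241 - 2.734 = 3.69 eV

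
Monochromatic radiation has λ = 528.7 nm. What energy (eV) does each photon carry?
2.3451 eV

Using E = hf = hc/λ:

E = hc/λ = (6.626×10⁻³⁴ J·s)(3×10⁸ m/s) / (528.7×10⁻⁹ m)
E = 2.3451 eV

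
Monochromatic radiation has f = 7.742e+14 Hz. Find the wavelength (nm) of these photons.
387.23 nm

Using the wave equation: c = fλ

Solving for wavelength:
λ = c/f = (3×10⁸ m/s) / (7.742e+14 Hz)
λ = 387.23 nm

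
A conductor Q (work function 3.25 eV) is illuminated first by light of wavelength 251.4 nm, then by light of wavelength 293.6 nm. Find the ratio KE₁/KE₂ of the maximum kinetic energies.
1.7286

Using Einstein's equation: KE_max = hc/λ - φ

For λ₁ = 251.4 nm:
E₁ = hc/λ₁ = 4.9318 eV
KE₁ = E₁ - φ = 4.9318 - 3.25 = 1.6818 eV

For λ₂ = 293.6 nm:
E₂ = hc/λ₂ = 4.2229 eV
KE₂ = E₂ - φ = 4.2229 - 3.25 = 0.9729 eV

Ratio: KE₁/KE₂ = 1.6818/0.9729 = 1.7286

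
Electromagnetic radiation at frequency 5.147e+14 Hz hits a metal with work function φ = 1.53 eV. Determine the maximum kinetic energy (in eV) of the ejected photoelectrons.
0.5986 eV

Using Einstein's photoelectric equation: KE_max = hf - φ

First, calculate the photon energy:
E_photon = hf = (6.626×10⁻³⁴ J·s)(5.147e+14 Hz)
E_photon = 2.1286 eV

Then, the maximum kinetic energy:
KE_max = E_photon - φ = 2.1286 eV - 1.53 eV = 0.5986 eV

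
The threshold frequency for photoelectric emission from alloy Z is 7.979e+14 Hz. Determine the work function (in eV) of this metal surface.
3.30 eV

At the threshold frequency, photon energy equals work function:
φ = hf₀

Calculating:
φ = (6.626×10⁻³⁴ J·s)(7.979e+14 Hz)
φ = 3.30 eV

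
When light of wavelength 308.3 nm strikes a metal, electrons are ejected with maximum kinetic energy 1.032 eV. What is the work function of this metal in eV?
2.99 eV

From Einstein's photoelectric equation: KE_max = hf - φ = hc/λ - φ

Rearranging for φ:
φ = hc/λ - KE_max

Calculate photon energy:
E_photon = hc/λ = 4.0215 eV

Therefore:
φ = 4.0215 - 1.032 = 2.99 eV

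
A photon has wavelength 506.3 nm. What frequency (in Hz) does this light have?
5.9212e+14 Hz

Using the wave equation: c = fλ

Solving for frequency:
f = c/λ = (3×10⁸ m/s) / (506.3×10⁻⁹ m)
f = 5.9212e+14 Hz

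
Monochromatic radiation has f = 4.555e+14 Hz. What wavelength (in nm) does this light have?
658.16 nm

Using the wave equation: c = fλ

Solving for wavelength:
λ = c/f = (3×10⁸ m/s) / (4.555e+14 Hz)
λ = 658.16 nm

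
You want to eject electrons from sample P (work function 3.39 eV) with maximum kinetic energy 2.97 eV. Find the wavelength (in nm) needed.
194.94 nm

From Einstein's equation: KE_max = hc/λ - φ

Rearranging for λ:
hc/λ = KE_max + φ
λ = hc/(KE_max + φ)

Required photon energy:
E_photon = KE_max + φ = 2.97 + 3.39 = 6.36 eV

Required wavelength:
λ = hc/E_photon = (6.626×10⁻³⁴)(3×10⁸) / (6.36 × 1.602×10⁻¹⁹)
λ = 194.94 nm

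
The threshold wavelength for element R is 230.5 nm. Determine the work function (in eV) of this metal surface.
5.38 eV

At the threshold wavelength, photon energy equals work function:
φ = hc/λ₀

Calculating:
φ = (6.626×10⁻³⁴ J·s)(3×10⁸ m/s) / (230.5×10⁻⁹ m)
φ = 5.38 eV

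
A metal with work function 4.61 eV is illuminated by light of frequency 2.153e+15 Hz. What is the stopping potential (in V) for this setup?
4.2941 V

The stopping potential V_s satisfies: eV_s = KE_max

First, find KE_max using Einstein's equation:
E_photon = hf = (6.626×10⁻³⁴ J·s)(2.153e+15 Hz) = 8.9041 eV
KE_max = E_photon - φ = 8.9041 - 4.61 = 4.2941 eV

Since eV_s = KE_max:
V_s = KE_max/e = 4.2941 V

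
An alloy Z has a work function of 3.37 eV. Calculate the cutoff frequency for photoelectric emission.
8.1486e+14 Hz

The threshold frequency is when the photon energy equals the work function:
hf₀ = φ

Solving for f₀:
f₀ = φ/h = (3.37 eV × 1.602×10⁻¹⁹ J/eV) / (6.626×10⁻³⁴ J·s)
f₀ = 8.1486e+14 Hz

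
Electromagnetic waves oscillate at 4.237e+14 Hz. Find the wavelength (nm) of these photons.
707.56 nm

Using the wave equation: c = fλ

Solving for wavelength:
λ = c/f = (3×10⁸ m/s) / (4.237e+14 Hz)
λ = 707.56 nm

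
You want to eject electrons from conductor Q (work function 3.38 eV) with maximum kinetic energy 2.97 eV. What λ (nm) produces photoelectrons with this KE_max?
195.25 nm

From Einstein's equation: KE_max = hc/λ - φ

Rearranging for λ:
hc/λ = KE_max + φ
λ = hc/(KE_max + φ)

Required photon energy:
E_photon = KE_max + φ = 2.97 + 3.38 = 6.35 eV

Required wavelength:
λ = hc/E_photon = (6.626×10⁻³⁴)(3×10⁸) / (6.35 × 1.602×10⁻¹⁹)
λ = 195.25 nm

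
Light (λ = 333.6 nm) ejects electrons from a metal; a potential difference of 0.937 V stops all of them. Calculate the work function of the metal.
2.78 eV

The stopping potential gives the maximum kinetic energy: KE_max = eV_s = 0.937 eV

From Einstein's photoelectric equation: KE_max = hc/λ - φ
Rearranging: φ = hc/λ - KE_max

Calculate photon energy:
E_photon = hc/λ = (6.626×10⁻³⁴ J·s)(3×10⁸ m/s) / (333.6×10⁻⁹ m) = 3.7166 eV

Therefore:
φ = 3.7166 - 0.937 = 2.78 eV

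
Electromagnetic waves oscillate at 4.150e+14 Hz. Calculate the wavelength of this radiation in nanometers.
722.39 nm

Using the wave equation: c = fλ

Solving for wavelength:
λ = c/f = (3×10⁸ m/s) / (4.150e+14 Hz)
λ = 722.39 nm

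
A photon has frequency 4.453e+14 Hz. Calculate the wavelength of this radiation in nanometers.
673.24 nm

Using the wave equation: c = fλ

Solving for wavelength:
λ = c/f = (3×10⁸ m/s) / (4.453e+14 Hz)
λ = 673.24 nm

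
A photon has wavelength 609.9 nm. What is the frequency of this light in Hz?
4.9154e+14 Hz

Using the wave equation: c = fλ

Solving for frequency:
f = c/λ = (3×10⁸ m/s) / (609.9×10⁻⁹ m)
f = 4.9154e+14 Hz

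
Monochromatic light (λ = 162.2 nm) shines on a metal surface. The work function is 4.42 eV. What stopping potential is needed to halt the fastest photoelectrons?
3.2239 V

The stopping potential V_s satisfies: eV_s = KE_max

First, find KE_max using Einstein's equation:
E_photon = hc/λ = 7.6439 eV
KE_max = E_photon - φ = 7.6439 - 4.42 = 3.2239 eV

Since eV_s = KE_max:
V_s = KE_max/e = 3.2239 V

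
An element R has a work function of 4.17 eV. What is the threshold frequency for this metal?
1.0083e+15 Hz

The threshold frequency is when the photon energy equals the work function:
hf₀ = φ

Solving for f₀:
f₀ = φ/h = (4.17 eV × 1.602×10⁻¹⁹ J/eV) / (6.626×10⁻³⁴ J·s)
f₀ = 1.0083e+15 Hz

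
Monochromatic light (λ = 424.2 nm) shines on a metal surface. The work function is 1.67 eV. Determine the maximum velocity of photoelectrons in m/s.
6.6384e+05 m/s

First, find the maximum kinetic energy:
E_photon = hc/λ = 2.9228 eV
KE_max = E_photon - φ = 2.9228 - 1.67 = 1.2528 eV

Convert to Joules: KE_max = 1.2528 × 1.602×10⁻¹⁹ J = 2.0072e-19 J

Then use KE = ½mv² to find velocity:
v = √(2·KE/m) = √(2 × 2.0072e-19 J / 9.109e-31 kg)
v = 6.6384e+05 m/s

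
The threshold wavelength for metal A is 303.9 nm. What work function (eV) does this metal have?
4.08 eV

At the threshold wavelength, photon energy equals work function:
φ = hc/λ₀

Calculating:
φ = (6.626×10⁻³⁴ J·s)(3×10⁸ m/s) / (303.9×10⁻⁹ m)
φ = 4.08 eV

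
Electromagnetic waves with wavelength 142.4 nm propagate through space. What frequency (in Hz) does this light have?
2.1053e+15 Hz

Using the wave equation: c = fλ

Solving for frequency:
f = c/λ = (3×10⁸ m/s) / (142.4×10⁻⁹ m)
f = 2.1053e+15 Hz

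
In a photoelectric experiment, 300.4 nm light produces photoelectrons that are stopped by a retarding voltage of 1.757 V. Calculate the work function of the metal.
2.37 eV

The stopping potential gives the maximum kinetic energy: KE_max = eV_s = 1.757 eV

From Einstein's photoelectric equation: KE_max = hc/λ - φ
Rearranging: φ = hc/λ - KE_max

Calculate photon energy:
E_photon = hc/λ = (6.626×10⁻³⁴ J·s)(3×10⁸ m/s) / (300.4×10⁻⁹ m) = 4.1273 eV

Therefore:
φ = 4.1273 - 1.757 = 2.37 eV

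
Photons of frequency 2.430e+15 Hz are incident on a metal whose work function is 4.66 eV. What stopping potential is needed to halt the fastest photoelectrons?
5.3897 V

The stopping potential V_s satisfies: eV_s = KE_max

First, find KE_max using Einstein's equation:
E_photon = hf = (6.626×10⁻³⁴ J·s)(2.430e+15 Hz) = 10.0497 eV
KE_max = E_photon - φ = 10.0497 - 4.66 = 5.3897 eV

Since eV_s = KE_max:
V_s = KE_max/e = 5.3897 V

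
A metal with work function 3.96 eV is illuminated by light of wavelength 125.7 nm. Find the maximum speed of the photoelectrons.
1.4411e+06 m/s

First, find the maximum kinetic energy:
E_photon = hc/λ = 9.8635 eV
KE_max = E_photon - φ = 9.8635 - 3.96 = 5.9035 eV

Convert to Joules: KE_max = 5.9035 × 1.602×10⁻¹⁹ J = 9.4585e-19 J

Then use KE = ½mv² to find velocity:
v = √(2·KE/m) = √(2 × 9.4585e-19 J / 9.109e-31 kg)
v = 1.4411e+06 m/s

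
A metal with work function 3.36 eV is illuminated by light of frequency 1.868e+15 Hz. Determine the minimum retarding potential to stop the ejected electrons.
4.3654 V

The stopping potential V_s satisfies: eV_s = KE_max

First, find KE_max using Einstein's equation:
E_photon = hf = (6.626×10⁻³⁴ J·s)(1.868e+15 Hz) = 7.7254 eV
KE_max = E_photon - φ = 7.7254 - 3.36 = 4.3654 eV

Since eV_s = KE_max:
V_s = KE_max/e = 4.3654 V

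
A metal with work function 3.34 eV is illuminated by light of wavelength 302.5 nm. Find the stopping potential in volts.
0.7587 V

The stopping potential V_s satisfies: eV_s = KE_max

First, find KE_max using Einstein's equation:
E_photon = hc/λ = 4.0987 eV
KE_max = E_photon - φ = 4.0987 - 3.34 = 0.7587 eV

Since eV_s = KE_max:
V_s = KE_max/e = 0.7587 V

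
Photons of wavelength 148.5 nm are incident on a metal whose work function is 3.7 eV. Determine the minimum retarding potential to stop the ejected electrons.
4.6491 V

The stopping potential V_s satisfies: eV_s = KE_max

First, find KE_max using Einstein's equation:
E_photon = hc/λ = 8.3491 eV
KE_max = E_photon - φ = 8.3491 - 3.7 = 4.6491 eV

Since eV_s = KE_max:
V_s = KE_max/e = 4.6491 V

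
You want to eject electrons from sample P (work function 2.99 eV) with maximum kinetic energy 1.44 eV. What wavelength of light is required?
279.87 nm

From Einstein's equation: KE_max = hc/λ - φ

Rearranging for λ:
hc/λ = KE_max + φ
λ = hc/(KE_max + φ)

Required photon energy:
E_photon = KE_max + φ = 1.44 + 2.99 = 4.43 eV

Required wavelength:
λ = hc/E_photon = (6.626×10⁻³⁴)(3×10⁸) / (4.43 × 1.602×10⁻¹⁹)
λ = 279.87 nm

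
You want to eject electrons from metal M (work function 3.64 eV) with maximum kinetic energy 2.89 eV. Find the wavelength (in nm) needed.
189.87 nm

From Einstein's equation: KE_max = hc/λ - φ

Rearranging for λ:
hc/λ = KE_max + φ
λ = hc/(KE_max + φ)

Required photon energy:
E_photon = KE_max + φ = 2.89 + 3.64 = 6.53 eV

Required wavelength:
λ = hc/E_photon = (6.626×10⁻³⁴)(3×10⁸) / (6.53 × 1.602×10⁻¹⁹)
λ = 189.87 nm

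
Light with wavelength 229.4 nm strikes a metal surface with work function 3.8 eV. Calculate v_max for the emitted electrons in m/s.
7.5132e+05 m/s

First, find the maximum kinetic energy:
E_photon = hc/λ = 5.4047 eV
KE_max = E_photon - φ = 5.4047 - 3.8 = 1.6047 eV

Convert to Joules: KE_max = 1.6047 × 1.602×10⁻¹⁹ J = 2.5710e-19 J

Then use KE = ½mv² to find velocity:
v = √(2·KE/m) = √(2 × 2.5710e-19 J / 9.109e-31 kg)
v = 7.5132e+05 m/s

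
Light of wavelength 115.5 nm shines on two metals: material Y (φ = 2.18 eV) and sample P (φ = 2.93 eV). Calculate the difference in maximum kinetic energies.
0.7500 eV

Using KE_max = hc/λ - φ for each metal:

Photon energy: E = hc/λ = 10.7346 eV

For material Y (φ₁ = 2.18 eV):
KE₁ = E - φ₁ = 10.7346 - 2.18 = 8.5546 eV

For sample P (φ₂ = 2.93 eV):
KE₂ = E - φ₂ = 10.7346 - 2.93 = 7.8046 eV

Difference:
ΔKE = KE₁ - KE₂ = 8.5546 - 7.8046 = 0.7500 eV

Note: The difference equals the difference in work functions: 2.93 - 2.18 = 0.75 eV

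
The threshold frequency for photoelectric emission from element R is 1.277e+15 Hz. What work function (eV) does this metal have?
5.28 eV

At the threshold frequency, photon energy equals work function:
φ = hf₀

Calculating:
φ = (6.626×10⁻³⁴ J·s)(1.277e+15 Hz)
φ = 5.28 eV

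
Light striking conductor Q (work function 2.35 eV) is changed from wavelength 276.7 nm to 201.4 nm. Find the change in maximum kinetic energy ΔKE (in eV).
1.6753 eV

Using Einstein's equation: KE_max = hc/λ - φ

For λ₁ = 276.7 nm:
KE₁ = hc/λ₁ - φ = 4.4808 - 2.35 = 2.1308 eV

For λ₂ = 201.4 nm:
KE₂ = hc/λ₂ - φ = 6.1561 - 2.35 = 3.8061 eV

Change in KE:
ΔKE = KE₂ - KE₁ = 3.8061 - 2.1308 = 1.6753 eV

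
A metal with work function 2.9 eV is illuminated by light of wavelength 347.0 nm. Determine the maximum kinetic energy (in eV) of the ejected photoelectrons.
0.6730 eV

Using Einstein's photoelectric equation: KE_max = hf - φ = hc/λ - φ

First, calculate the photon energy:
E_photon = hc/λ = (6.626×10⁻³⁴ J·s)(3×10⁸ m/s) / (347.0×10⁻⁹ m)
E_photon = 3.5730 eV

Then, the maximum kinetic energy:
KE_max = E_photon - φ = 3.5730 eV - 2.9 eV = 0.6730 eV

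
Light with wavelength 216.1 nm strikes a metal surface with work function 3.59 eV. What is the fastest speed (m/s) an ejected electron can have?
8.6912e+05 m/s

First, find the maximum kinetic energy:
E_photon = hc/λ = 5.7374 eV
KE_max = E_photon - φ = 5.7374 - 3.59 = 2.1474 eV

Convert to Joules: KE_max = 2.1474 × 1.602×10⁻¹⁹ J = 3.4404e-19 J

Then use KE = ½mv² to find velocity:
v = √(2·KE/m) = √(2 × 3.4404e-19 J / 9.109e-31 kg)
v = 8.6912e+05 m/s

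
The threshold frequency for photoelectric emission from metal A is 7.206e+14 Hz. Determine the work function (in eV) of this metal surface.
2.98 eV

At the threshold frequency, photon energy equals work function:
φ = hf₀

Calculating:
φ = (6.626×10⁻³⁴ J·s)(7.206e+14 Hz)
φ = 2.98 eV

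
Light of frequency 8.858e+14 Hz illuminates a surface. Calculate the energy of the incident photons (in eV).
3.6634 eV

Using E = hf:

E = hf = (6.626×10⁻³⁴ J·s)(8.858e+14 Hz)
E = 3.6634 eV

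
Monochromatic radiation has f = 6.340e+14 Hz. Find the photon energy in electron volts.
2.6220 eV

Using E = hf:

E = hf = (6.626×10⁻³⁴ J·s)(6.340e+14 Hz)
E = 2.6220 eV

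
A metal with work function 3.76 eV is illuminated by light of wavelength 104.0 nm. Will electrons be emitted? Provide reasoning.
Yes

For photoemission, the photon energy must exceed the work function.

Photon energy: E = hc/λ = 11.9216 eV
Work function: φ = 3.76 eV

Since E_photon (11.9216 eV) > φ (3.76 eV), photoemission WILL occur.
The threshold wavelength is λ₀ = hc/φ = 329.7 nm.
Since 104.0 nm < 329.7 nm, the light has sufficient energy.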